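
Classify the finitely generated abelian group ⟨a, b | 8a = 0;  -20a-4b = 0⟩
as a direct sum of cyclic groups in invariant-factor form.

Answer: M ≅ ℤ/4 ⊕ ℤ/8

Derivation:
rank_ℚ(R)=2; free=2−2=0
SNF(R) diag = [4, 8] → torsion [4, 8]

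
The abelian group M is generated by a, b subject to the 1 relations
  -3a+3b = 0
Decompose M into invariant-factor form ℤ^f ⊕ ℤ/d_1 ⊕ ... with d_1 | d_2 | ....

rank_ℚ(R)=1; free=2−1=1
SNF(R) diag = [3] → torsion [3]

Answer: M ≅ ℤ^1 ⊕ ℤ/3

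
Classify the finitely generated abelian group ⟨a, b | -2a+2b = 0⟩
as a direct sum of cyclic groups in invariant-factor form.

rank_ℚ(R)=1; free=2−1=1
SNF(R) diag = [2] → torsion [2]

Answer: M ≅ ℤ^1 ⊕ ℤ/2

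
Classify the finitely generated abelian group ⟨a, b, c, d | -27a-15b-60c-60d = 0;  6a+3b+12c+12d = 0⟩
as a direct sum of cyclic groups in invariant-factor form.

Answer: M ≅ ℤ^2 ⊕ ℤ/3 ⊕ ℤ/3

Derivation:
rank_ℚ(R)=2; free=4−2=2
SNF(R) diag = [3, 3] → torsion [3, 3]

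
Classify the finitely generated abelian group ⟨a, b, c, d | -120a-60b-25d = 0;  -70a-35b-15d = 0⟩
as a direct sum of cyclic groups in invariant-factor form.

rank_ℚ(R)=2; free=4−2=2
SNF(R) diag = [5, 5] → torsion [5, 5]

Answer: M ≅ ℤ^2 ⊕ ℤ/5 ⊕ ℤ/5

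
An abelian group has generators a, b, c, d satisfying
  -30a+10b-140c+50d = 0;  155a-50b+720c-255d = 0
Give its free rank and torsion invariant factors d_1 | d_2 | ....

Answer: M ≅ ℤ^2 ⊕ ℤ/5 ⊕ ℤ/10

Derivation:
rank_ℚ(R)=2; free=4−2=2
SNF(R) diag = [5, 10] → torsion [5, 10]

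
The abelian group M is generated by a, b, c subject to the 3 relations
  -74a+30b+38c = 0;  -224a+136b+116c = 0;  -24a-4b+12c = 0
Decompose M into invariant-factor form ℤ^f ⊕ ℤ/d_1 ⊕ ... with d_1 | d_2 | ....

rank_ℚ(R)=3; free=3−3=0
SNF(R) diag = [2, 4, 12] → torsion [2, 4, 12]

Answer: M ≅ ℤ/2 ⊕ ℤ/4 ⊕ ℤ/12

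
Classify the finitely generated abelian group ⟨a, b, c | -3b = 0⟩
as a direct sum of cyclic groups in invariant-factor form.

rank_ℚ(R)=1; free=3−1=2
SNF(R) diag = [3] → torsion [3]

Answer: M ≅ ℤ^2 ⊕ ℤ/3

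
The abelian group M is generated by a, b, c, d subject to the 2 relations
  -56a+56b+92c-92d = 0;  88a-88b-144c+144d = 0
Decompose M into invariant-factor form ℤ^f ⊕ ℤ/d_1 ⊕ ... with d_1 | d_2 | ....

rank_ℚ(R)=2; free=4−2=2
SNF(R) diag = [4, 8] → torsion [4, 8]

Answer: M ≅ ℤ^2 ⊕ ℤ/4 ⊕ ℤ/8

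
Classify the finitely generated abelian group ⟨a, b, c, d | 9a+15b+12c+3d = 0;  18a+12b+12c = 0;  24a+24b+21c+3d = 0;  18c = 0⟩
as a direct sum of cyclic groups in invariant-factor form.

rank_ℚ(R)=4; free=4−4=0
SNF(R) diag = [3, 3, 6, 18] → torsion [3, 3, 6, 18]

Answer: M ≅ ℤ/3 ⊕ ℤ/3 ⊕ ℤ/6 ⊕ ℤ/18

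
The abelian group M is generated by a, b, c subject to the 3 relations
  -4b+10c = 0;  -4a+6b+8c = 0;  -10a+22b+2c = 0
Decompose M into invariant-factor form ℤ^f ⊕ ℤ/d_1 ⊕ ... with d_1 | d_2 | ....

rank_ℚ(R)=3; free=3−3=0
SNF(R) diag = [2, 2, 2] → torsion [2, 2, 2]

Answer: M ≅ ℤ/2 ⊕ ℤ/2 ⊕ ℤ/2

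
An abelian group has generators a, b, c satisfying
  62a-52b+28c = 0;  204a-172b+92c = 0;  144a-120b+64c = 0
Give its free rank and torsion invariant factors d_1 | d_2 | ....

Answer: M ≅ ℤ/2 ⊕ ℤ/4 ⊕ ℤ/8

Derivation:
rank_ℚ(R)=3; free=3−3=0
SNF(R) diag = [2, 4, 8] → torsion [2, 4, 8]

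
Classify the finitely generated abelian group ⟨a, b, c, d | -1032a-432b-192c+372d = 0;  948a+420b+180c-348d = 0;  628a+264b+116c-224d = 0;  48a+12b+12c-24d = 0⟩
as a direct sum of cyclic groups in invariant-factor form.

rank_ℚ(R)=4; free=4−4=0
SNF(R) diag = [4, 12, 36, 36] → torsion [4, 12, 36, 36]

Answer: M ≅ ℤ/4 ⊕ ℤ/12 ⊕ ℤ/36 ⊕ ℤ/36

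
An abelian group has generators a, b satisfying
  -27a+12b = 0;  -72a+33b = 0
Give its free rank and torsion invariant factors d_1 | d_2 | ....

rank_ℚ(R)=2; free=2−2=0
SNF(R) diag = [3, 9] → torsion [3, 9]

Answer: M ≅ ℤ/3 ⊕ ℤ/9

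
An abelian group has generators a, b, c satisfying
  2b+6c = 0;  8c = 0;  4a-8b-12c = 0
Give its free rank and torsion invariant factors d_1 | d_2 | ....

Answer: M ≅ ℤ/2 ⊕ ℤ/4 ⊕ ℤ/8

Derivation:
rank_ℚ(R)=3; free=3−3=0
SNF(R) diag = [2, 4, 8] → torsion [2, 4, 8]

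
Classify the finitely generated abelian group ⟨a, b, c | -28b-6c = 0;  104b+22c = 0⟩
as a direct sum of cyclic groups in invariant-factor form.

Answer: M ≅ ℤ^1 ⊕ ℤ/2 ⊕ ℤ/4

Derivation:
rank_ℚ(R)=2; free=3−2=1
SNF(R) diag = [2, 4] → torsion [2, 4]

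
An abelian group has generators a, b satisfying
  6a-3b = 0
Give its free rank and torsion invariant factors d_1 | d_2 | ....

Answer: M ≅ ℤ^1 ⊕ ℤ/3

Derivation:
rank_ℚ(R)=1; free=2−1=1
SNF(R) diag = [3] → torsion [3]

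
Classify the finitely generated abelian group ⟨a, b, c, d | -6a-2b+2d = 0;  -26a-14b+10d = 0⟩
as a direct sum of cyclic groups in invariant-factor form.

Answer: M ≅ ℤ^2 ⊕ ℤ/2 ⊕ ℤ/4

Derivation:
rank_ℚ(R)=2; free=4−2=2
SNF(R) diag = [2, 4] → torsion [2, 4]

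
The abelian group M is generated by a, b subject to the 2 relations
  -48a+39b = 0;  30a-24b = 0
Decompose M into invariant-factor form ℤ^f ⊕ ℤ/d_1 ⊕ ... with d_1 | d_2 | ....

Answer: M ≅ ℤ/3 ⊕ ℤ/6

Derivation:
rank_ℚ(R)=2; free=2−2=0
SNF(R) diag = [3, 6] → torsion [3, 6]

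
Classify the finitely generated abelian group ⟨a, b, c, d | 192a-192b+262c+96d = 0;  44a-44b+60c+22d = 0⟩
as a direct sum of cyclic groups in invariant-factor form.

rank_ℚ(R)=2; free=4−2=2
SNF(R) diag = [2, 2] → torsion [2, 2]

Answer: M ≅ ℤ^2 ⊕ ℤ/2 ⊕ ℤ/2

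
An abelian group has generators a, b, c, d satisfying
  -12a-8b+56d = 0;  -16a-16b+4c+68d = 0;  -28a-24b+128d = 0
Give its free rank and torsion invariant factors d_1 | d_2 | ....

rank_ℚ(R)=3; free=4−3=1
SNF(R) diag = [4, 4, 8] → torsion [4, 4, 8]

Answer: M ≅ ℤ^1 ⊕ ℤ/4 ⊕ ℤ/4 ⊕ ℤ/8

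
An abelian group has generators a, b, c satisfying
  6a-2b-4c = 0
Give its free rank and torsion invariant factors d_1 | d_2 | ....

rank_ℚ(R)=1; free=3−1=2
SNF(R) diag = [2] → torsion [2]

Answer: M ≅ ℤ^2 ⊕ ℤ/2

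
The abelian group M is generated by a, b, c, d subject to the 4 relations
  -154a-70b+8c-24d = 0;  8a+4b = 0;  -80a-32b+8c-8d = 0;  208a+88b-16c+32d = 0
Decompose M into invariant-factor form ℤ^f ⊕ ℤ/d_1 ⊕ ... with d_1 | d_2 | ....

rank_ℚ(R)=4; free=4−4=0
SNF(R) diag = [2, 4, 8, 16] → torsion [2, 4, 8, 16]

Answer: M ≅ ℤ/2 ⊕ ℤ/4 ⊕ ℤ/8 ⊕ ℤ/16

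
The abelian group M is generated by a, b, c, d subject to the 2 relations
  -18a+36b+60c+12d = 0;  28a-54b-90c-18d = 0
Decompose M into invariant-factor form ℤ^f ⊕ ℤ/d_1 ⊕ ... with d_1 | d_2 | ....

Answer: M ≅ ℤ^2 ⊕ ℤ/2 ⊕ ℤ/6

Derivation:
rank_ℚ(R)=2; free=4−2=2
SNF(R) diag = [2, 6] → torsion [2, 6]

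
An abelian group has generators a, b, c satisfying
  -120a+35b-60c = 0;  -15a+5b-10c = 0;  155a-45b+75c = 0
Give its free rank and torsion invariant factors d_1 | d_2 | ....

rank_ℚ(R)=3; free=3−3=0
SNF(R) diag = [5, 5, 5] → torsion [5, 5, 5]

Answer: M ≅ ℤ/5 ⊕ ℤ/5 ⊕ ℤ/5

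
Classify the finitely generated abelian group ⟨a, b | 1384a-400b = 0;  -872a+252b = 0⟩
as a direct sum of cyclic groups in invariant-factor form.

Answer: M ≅ ℤ/4 ⊕ ℤ/8

Derivation:
rank_ℚ(R)=2; free=2−2=0
SNF(R) diag = [4, 8] → torsion [4, 8]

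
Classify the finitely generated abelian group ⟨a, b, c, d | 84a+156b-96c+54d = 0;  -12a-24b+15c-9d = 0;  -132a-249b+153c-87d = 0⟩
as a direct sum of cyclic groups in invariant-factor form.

rank_ℚ(R)=3; free=4−3=1
SNF(R) diag = [3, 3, 6] → torsion [3, 3, 6]

Answer: M ≅ ℤ^1 ⊕ ℤ/3 ⊕ ℤ/3 ⊕ ℤ/6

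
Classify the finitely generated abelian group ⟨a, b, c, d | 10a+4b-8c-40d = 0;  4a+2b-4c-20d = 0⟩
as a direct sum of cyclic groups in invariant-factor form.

Answer: M ≅ ℤ^2 ⊕ ℤ/2 ⊕ ℤ/2

Derivation:
rank_ℚ(R)=2; free=4−2=2
SNF(R) diag = [2, 2] → torsion [2, 2]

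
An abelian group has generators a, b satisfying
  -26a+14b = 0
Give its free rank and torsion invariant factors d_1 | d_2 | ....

rank_ℚ(R)=1; free=2−1=1
SNF(R) diag = [2] → torsion [2]

Answer: M ≅ ℤ^1 ⊕ ℤ/2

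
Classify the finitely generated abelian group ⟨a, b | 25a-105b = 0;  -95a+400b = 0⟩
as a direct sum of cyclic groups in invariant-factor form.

rank_ℚ(R)=2; free=2−2=0
SNF(R) diag = [5, 5] → torsion [5, 5]

Answer: M ≅ ℤ/5 ⊕ ℤ/5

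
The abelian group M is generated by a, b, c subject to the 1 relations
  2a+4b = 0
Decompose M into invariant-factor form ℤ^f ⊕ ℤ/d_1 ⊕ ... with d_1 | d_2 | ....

rank_ℚ(R)=1; free=3−1=2
SNF(R) diag = [2] → torsion [2]

Answer: M ≅ ℤ^2 ⊕ ℤ/2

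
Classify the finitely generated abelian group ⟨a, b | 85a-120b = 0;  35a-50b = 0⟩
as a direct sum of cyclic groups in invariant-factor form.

Answer: M ≅ ℤ/5 ⊕ ℤ/10

Derivation:
rank_ℚ(R)=2; free=2−2=0
SNF(R) diag = [5, 10] → torsion [5, 10]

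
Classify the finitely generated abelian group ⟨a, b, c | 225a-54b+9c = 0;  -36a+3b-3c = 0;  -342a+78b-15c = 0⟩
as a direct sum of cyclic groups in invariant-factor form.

rank_ℚ(R)=3; free=3−3=0
SNF(R) diag = [3, 9, 9] → torsion [3, 9, 9]

Answer: M ≅ ℤ/3 ⊕ ℤ/9 ⊕ ℤ/9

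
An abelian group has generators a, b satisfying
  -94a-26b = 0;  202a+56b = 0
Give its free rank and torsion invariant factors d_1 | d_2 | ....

rank_ℚ(R)=2; free=2−2=0
SNF(R) diag = [2, 6] → torsion [2, 6]

Answer: M ≅ ℤ/2 ⊕ ℤ/6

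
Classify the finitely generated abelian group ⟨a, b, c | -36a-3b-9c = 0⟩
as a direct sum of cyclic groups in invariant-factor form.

rank_ℚ(R)=1; free=3−1=2
SNF(R) diag = [3] → torsion [3]

Answer: M ≅ ℤ^2 ⊕ ℤ/3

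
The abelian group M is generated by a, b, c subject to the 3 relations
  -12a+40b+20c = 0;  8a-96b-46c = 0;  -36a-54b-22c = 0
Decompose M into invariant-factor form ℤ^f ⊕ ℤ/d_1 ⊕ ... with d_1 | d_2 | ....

Answer: M ≅ ℤ/2 ⊕ ℤ/2 ⊕ ℤ/4

Derivation:
rank_ℚ(R)=3; free=3−3=0
SNF(R) diag = [2, 2, 4] → torsion [2, 2, 4]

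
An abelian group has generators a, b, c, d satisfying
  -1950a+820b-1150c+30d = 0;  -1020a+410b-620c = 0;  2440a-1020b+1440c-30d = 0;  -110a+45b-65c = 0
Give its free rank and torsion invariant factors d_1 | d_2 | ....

Answer: M ≅ ℤ/5 ⊕ ℤ/10 ⊕ ℤ/10 ⊕ ℤ/30

Derivation:
rank_ℚ(R)=4; free=4−4=0
SNF(R) diag = [5, 10, 10, 30] → torsion [5, 10, 10, 30]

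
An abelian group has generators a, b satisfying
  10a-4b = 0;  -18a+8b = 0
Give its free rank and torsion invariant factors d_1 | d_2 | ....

rank_ℚ(R)=2; free=2−2=0
SNF(R) diag = [2, 4] → torsion [2, 4]

Answer: M ≅ ℤ/2 ⊕ ℤ/4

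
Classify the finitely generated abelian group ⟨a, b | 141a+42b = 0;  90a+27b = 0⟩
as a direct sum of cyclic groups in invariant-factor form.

rank_ℚ(R)=2; free=2−2=0
SNF(R) diag = [3, 9] → torsion [3, 9]

Answer: M ≅ ℤ/3 ⊕ ℤ/9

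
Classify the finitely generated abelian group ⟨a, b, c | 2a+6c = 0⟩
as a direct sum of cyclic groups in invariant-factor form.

rank_ℚ(R)=1; free=3−1=2
SNF(R) diag = [2] → torsion [2]

Answer: M ≅ ℤ^2 ⊕ ℤ/2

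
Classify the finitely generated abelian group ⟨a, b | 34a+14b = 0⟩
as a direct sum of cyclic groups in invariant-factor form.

rank_ℚ(R)=1; free=2−1=1
SNF(R) diag = [2] → torsion [2]

Answer: M ≅ ℤ^1 ⊕ ℤ/2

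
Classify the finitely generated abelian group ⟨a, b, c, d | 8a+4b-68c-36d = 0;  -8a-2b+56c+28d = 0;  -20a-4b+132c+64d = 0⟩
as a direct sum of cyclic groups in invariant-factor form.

Answer: M ≅ ℤ^1 ⊕ ℤ/2 ⊕ ℤ/4 ⊕ ℤ/4

Derivation:
rank_ℚ(R)=3; free=4−3=1
SNF(R) diag = [2, 4, 4] → torsion [2, 4, 4]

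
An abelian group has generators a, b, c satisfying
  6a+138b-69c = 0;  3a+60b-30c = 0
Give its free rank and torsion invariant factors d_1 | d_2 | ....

rank_ℚ(R)=2; free=3−2=1
SNF(R) diag = [3, 9] → torsion [3, 9]

Answer: M ≅ ℤ^1 ⊕ ℤ/3 ⊕ ℤ/9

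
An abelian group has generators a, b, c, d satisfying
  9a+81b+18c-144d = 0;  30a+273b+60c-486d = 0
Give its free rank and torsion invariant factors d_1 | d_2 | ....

Answer: M ≅ ℤ^2 ⊕ ℤ/3 ⊕ ℤ/9

Derivation:
rank_ℚ(R)=2; free=4−2=2
SNF(R) diag = [3, 9] → torsion [3, 9]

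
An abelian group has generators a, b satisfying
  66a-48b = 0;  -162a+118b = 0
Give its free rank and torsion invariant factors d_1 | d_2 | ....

rank_ℚ(R)=2; free=2−2=0
SNF(R) diag = [2, 6] → torsion [2, 6]

Answer: M ≅ ℤ/2 ⊕ ℤ/6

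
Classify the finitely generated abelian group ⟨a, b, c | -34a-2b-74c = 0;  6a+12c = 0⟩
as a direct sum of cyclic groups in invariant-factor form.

Answer: M ≅ ℤ^1 ⊕ ℤ/2 ⊕ ℤ/6

Derivation:
rank_ℚ(R)=2; free=3−2=1
SNF(R) diag = [2, 6] → torsion [2, 6]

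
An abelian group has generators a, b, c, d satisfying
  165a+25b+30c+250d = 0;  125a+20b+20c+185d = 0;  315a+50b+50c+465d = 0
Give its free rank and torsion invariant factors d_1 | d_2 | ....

Answer: M ≅ ℤ^1 ⊕ ℤ/5 ⊕ ℤ/5 ⊕ ℤ/10

Derivation:
rank_ℚ(R)=3; free=4−3=1
SNF(R) diag = [5, 5, 10] → torsion [5, 5, 10]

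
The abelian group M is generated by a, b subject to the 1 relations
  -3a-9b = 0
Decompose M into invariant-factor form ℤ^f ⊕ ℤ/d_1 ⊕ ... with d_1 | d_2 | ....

Answer: M ≅ ℤ^1 ⊕ ℤ/3

Derivation:
rank_ℚ(R)=1; free=2−1=1
SNF(R) diag = [3] → torsion [3]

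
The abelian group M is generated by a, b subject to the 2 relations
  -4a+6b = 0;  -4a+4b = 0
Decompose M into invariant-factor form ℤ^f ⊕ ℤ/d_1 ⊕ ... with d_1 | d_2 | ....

Answer: M ≅ ℤ/2 ⊕ ℤ/4

Derivation:
rank_ℚ(R)=2; free=2−2=0
SNF(R) diag = [2, 4] → torsion [2, 4]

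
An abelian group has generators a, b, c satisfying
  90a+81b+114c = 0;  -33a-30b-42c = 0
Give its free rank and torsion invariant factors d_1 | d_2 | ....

Answer: M ≅ ℤ^1 ⊕ ℤ/3 ⊕ ℤ/3

Derivation:
rank_ℚ(R)=2; free=3−2=1
SNF(R) diag = [3, 3] → torsion [3, 3]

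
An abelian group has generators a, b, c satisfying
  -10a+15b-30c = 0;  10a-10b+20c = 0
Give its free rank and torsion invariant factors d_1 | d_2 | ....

rank_ℚ(R)=2; free=3−2=1
SNF(R) diag = [5, 10] → torsion [5, 10]

Answer: M ≅ ℤ^1 ⊕ ℤ/5 ⊕ ℤ/10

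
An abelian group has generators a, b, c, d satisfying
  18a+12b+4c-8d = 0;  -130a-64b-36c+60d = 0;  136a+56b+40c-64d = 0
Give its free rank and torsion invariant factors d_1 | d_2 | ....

rank_ℚ(R)=3; free=4−3=1
SNF(R) diag = [2, 4, 8] → torsion [2, 4, 8]

Answer: M ≅ ℤ^1 ⊕ ℤ/2 ⊕ ℤ/4 ⊕ ℤ/8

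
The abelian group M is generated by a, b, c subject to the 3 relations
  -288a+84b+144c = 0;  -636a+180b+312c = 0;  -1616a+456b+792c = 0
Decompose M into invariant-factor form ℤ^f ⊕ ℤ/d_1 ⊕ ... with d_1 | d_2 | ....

Answer: M ≅ ℤ/4 ⊕ ℤ/12 ⊕ ℤ/24

Derivation:
rank_ℚ(R)=3; free=3−3=0
SNF(R) diag = [4, 12, 24] → torsion [4, 12, 24]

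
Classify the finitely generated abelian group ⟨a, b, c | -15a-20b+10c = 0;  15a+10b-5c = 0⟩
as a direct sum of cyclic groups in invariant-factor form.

Answer: M ≅ ℤ^1 ⊕ ℤ/5 ⊕ ℤ/15

Derivation:
rank_ℚ(R)=2; free=3−2=1
SNF(R) diag = [5, 15] → torsion [5, 15]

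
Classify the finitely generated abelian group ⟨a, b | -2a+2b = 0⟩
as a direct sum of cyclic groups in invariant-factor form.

Answer: M ≅ ℤ^1 ⊕ ℤ/2

Derivation:
rank_ℚ(R)=1; free=2−1=1
SNF(R) diag = [2] → torsion [2]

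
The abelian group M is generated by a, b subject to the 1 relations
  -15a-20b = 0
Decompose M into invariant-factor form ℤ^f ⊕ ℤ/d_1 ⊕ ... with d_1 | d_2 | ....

Answer: M ≅ ℤ^1 ⊕ ℤ/5

Derivation:
rank_ℚ(R)=1; free=2−1=1
SNF(R) diag = [5] → torsion [5]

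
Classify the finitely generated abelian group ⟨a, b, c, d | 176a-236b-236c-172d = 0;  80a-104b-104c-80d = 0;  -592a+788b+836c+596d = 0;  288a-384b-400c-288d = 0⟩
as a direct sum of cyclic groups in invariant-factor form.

rank_ℚ(R)=4; free=4−4=0
SNF(R) diag = [4, 8, 16, 32] → torsion [4, 8, 16, 32]

Answer: M ≅ ℤ/4 ⊕ ℤ/8 ⊕ ℤ/16 ⊕ ℤ/32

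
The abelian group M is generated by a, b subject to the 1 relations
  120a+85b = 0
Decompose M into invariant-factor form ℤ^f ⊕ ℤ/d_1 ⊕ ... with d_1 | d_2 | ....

Answer: M ≅ ℤ^1 ⊕ ℤ/5

Derivation:
rank_ℚ(R)=1; free=2−1=1
SNF(R) diag = [5] → torsion [5]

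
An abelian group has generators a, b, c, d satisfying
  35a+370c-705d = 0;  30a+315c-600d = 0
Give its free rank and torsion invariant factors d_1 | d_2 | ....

Answer: M ≅ ℤ^2 ⊕ ℤ/5 ⊕ ℤ/15

Derivation:
rank_ℚ(R)=2; free=4−2=2
SNF(R) diag = [5, 15] → torsion [5, 15]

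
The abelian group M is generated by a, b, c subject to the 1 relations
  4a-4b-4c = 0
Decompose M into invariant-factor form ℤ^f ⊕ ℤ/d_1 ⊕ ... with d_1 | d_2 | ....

Answer: M ≅ ℤ^2 ⊕ ℤ/4

Derivation:
rank_ℚ(R)=1; free=3−1=2
SNF(R) diag = [4] → torsion [4]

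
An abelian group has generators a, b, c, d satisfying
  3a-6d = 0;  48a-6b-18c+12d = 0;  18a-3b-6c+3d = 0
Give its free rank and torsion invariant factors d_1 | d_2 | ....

Answer: M ≅ ℤ^1 ⊕ ℤ/3 ⊕ ℤ/3 ⊕ ℤ/6

Derivation:
rank_ℚ(R)=3; free=4−3=1
SNF(R) diag = [3, 3, 6] → torsion [3, 3, 6]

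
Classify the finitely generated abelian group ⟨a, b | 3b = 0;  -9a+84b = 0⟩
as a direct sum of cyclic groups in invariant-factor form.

Answer: M ≅ ℤ/3 ⊕ ℤ/9

Derivation:
rank_ℚ(R)=2; free=2−2=0
SNF(R) diag = [3, 9] → torsion [3, 9]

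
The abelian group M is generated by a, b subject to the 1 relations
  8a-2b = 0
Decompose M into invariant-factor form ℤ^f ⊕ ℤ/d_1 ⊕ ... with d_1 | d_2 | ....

rank_ℚ(R)=1; free=2−1=1
SNF(R) diag = [2] → torsion [2]

Answer: M ≅ ℤ^1 ⊕ ℤ/2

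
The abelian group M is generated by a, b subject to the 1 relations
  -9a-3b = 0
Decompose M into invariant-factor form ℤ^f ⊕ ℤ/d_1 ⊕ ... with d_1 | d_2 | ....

rank_ℚ(R)=1; free=2−1=1
SNF(R) diag = [3] → torsion [3]

Answer: M ≅ ℤ^1 ⊕ ℤ/3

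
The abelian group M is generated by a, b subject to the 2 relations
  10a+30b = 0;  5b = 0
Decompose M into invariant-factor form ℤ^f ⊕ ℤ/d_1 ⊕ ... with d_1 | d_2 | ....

rank_ℚ(R)=2; free=2−2=0
SNF(R) diag = [5, 10] → torsion [5, 10]

Answer: M ≅ ℤ/5 ⊕ ℤ/10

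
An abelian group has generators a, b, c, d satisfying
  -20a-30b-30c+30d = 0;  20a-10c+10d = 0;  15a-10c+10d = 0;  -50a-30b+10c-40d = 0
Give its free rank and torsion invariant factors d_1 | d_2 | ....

rank_ℚ(R)=4; free=4−4=0
SNF(R) diag = [5, 10, 30, 30] → torsion [5, 10, 30, 30]

Answer: M ≅ ℤ/5 ⊕ ℤ/10 ⊕ ℤ/30 ⊕ ℤ/30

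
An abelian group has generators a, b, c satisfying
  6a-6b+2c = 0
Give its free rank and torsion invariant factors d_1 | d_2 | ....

rank_ℚ(R)=1; free=3−1=2
SNF(R) diag = [2] → torsion [2]

Answer: M ≅ ℤ^2 ⊕ ℤ/2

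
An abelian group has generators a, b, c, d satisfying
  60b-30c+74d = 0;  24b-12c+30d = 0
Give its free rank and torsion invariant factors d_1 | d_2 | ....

rank_ℚ(R)=2; free=4−2=2
SNF(R) diag = [2, 6] → torsion [2, 6]

Answer: M ≅ ℤ^2 ⊕ ℤ/2 ⊕ ℤ/6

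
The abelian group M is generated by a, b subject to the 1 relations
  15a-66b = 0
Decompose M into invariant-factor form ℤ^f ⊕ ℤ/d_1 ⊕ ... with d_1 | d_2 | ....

rank_ℚ(R)=1; free=2−1=1
SNF(R) diag = [3] → torsion [3]

Answer: M ≅ ℤ^1 ⊕ ℤ/3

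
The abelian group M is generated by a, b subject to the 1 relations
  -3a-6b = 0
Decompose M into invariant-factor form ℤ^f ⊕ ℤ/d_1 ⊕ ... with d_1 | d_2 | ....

Answer: M ≅ ℤ^1 ⊕ ℤ/3

Derivation:
rank_ℚ(R)=1; free=2−1=1
SNF(R) diag = [3] → torsion [3]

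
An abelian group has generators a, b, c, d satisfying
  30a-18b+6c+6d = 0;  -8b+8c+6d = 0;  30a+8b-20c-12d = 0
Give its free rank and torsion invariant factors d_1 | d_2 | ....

Answer: M ≅ ℤ^1 ⊕ ℤ/2 ⊕ ℤ/6 ⊕ ℤ/6

Derivation:
rank_ℚ(R)=3; free=4−3=1
SNF(R) diag = [2, 6, 6] → torsion [2, 6, 6]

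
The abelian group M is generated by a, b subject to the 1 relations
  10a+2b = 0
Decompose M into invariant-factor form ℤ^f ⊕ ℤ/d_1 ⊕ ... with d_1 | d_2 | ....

Answer: M ≅ ℤ^1 ⊕ ℤ/2

Derivation:
rank_ℚ(R)=1; free=2−1=1
SNF(R) diag = [2] → torsion [2]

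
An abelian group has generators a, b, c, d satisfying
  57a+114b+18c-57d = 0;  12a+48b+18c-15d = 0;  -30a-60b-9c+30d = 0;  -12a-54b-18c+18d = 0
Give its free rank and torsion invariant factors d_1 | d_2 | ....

Answer: M ≅ ℤ/3 ⊕ ℤ/3 ⊕ ℤ/9 ⊕ ℤ/18

Derivation:
rank_ℚ(R)=4; free=4−4=0
SNF(R) diag = [3, 3, 9, 18] → torsion [3, 3, 9, 18]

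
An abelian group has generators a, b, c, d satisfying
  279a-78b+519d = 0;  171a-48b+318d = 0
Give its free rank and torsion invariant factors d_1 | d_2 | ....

Answer: M ≅ ℤ^2 ⊕ ℤ/3 ⊕ ℤ/9

Derivation:
rank_ℚ(R)=2; free=4−2=2
SNF(R) diag = [3, 9] → torsion [3, 9]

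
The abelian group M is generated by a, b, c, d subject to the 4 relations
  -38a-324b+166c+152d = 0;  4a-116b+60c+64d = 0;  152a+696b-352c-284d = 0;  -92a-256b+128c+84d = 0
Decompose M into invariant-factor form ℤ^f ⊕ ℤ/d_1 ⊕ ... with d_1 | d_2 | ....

Answer: M ≅ ℤ/2 ⊕ ℤ/4 ⊕ ℤ/12 ⊕ ℤ/36

Derivation:
rank_ℚ(R)=4; free=4−4=0
SNF(R) diag = [2, 4, 12, 36] → torsion [2, 4, 12, 36]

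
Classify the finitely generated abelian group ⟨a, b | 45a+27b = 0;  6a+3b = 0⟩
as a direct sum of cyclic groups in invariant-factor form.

Answer: M ≅ ℤ/3 ⊕ ℤ/9

Derivation:
rank_ℚ(R)=2; free=2−2=0
SNF(R) diag = [3, 9] → torsion [3, 9]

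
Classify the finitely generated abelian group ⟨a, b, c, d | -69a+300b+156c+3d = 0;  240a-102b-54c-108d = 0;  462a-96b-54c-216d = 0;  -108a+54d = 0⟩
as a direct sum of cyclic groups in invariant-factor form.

rank_ℚ(R)=4; free=4−4=0
SNF(R) diag = [3, 6, 18, 54] → torsion [3, 6, 18, 54]

Answer: M ≅ ℤ/3 ⊕ ℤ/6 ⊕ ℤ/18 ⊕ ℤ/54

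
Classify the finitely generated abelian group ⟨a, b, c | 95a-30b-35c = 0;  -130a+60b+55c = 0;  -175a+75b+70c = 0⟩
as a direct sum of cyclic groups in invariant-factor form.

Answer: M ≅ ℤ/5 ⊕ ℤ/15 ⊕ ℤ/45

Derivation:
rank_ℚ(R)=3; free=3−3=0
SNF(R) diag = [5, 15, 45] → torsion [5, 15, 45]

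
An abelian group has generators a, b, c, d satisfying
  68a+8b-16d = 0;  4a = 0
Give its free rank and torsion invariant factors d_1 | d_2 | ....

Answer: M ≅ ℤ^2 ⊕ ℤ/4 ⊕ ℤ/8

Derivation:
rank_ℚ(R)=2; free=4−2=2
SNF(R) diag = [4, 8] → torsion [4, 8]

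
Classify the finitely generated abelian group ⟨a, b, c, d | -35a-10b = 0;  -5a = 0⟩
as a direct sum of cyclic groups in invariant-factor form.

Answer: M ≅ ℤ^2 ⊕ ℤ/5 ⊕ ℤ/10

Derivation:
rank_ℚ(R)=2; free=4−2=2
SNF(R) diag = [5, 10] → torsion [5, 10]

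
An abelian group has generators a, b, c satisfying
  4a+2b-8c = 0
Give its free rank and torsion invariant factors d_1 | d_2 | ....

Answer: M ≅ ℤ^2 ⊕ ℤ/2

Derivation:
rank_ℚ(R)=1; free=3−1=2
SNF(R) diag = [2] → torsion [2]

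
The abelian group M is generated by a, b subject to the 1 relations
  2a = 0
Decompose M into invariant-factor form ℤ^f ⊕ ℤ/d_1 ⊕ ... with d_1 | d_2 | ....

Answer: M ≅ ℤ^1 ⊕ ℤ/2

Derivation:
rank_ℚ(R)=1; free=2−1=1
SNF(R) diag = [2] → torsion [2]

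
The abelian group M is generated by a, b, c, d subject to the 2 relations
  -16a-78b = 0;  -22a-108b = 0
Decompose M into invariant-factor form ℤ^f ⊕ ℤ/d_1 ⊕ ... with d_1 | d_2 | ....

rank_ℚ(R)=2; free=4−2=2
SNF(R) diag = [2, 6] → torsion [2, 6]

Answer: M ≅ ℤ^2 ⊕ ℤ/2 ⊕ ℤ/6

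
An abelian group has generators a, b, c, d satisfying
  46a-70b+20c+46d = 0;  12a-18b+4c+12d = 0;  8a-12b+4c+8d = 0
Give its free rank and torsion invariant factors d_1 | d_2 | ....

rank_ℚ(R)=3; free=4−3=1
SNF(R) diag = [2, 2, 4] → torsion [2, 2, 4]

Answer: M ≅ ℤ^1 ⊕ ℤ/2 ⊕ ℤ/2 ⊕ ℤ/4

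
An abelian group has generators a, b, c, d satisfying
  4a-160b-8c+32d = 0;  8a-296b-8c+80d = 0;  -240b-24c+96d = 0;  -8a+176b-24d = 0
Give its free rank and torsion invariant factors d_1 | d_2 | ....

rank_ℚ(R)=4; free=4−4=0
SNF(R) diag = [4, 8, 24, 72] → torsion [4, 8, 24, 72]

Answer: M ≅ ℤ/4 ⊕ ℤ/8 ⊕ ℤ/24 ⊕ ℤ/72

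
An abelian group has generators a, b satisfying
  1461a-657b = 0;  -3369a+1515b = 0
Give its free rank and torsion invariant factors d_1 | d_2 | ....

rank_ℚ(R)=2; free=2−2=0
SNF(R) diag = [3, 6] → torsion [3, 6]

Answer: M ≅ ℤ/3 ⊕ ℤ/6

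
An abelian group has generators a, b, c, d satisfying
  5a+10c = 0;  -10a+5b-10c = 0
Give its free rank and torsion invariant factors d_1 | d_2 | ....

rank_ℚ(R)=2; free=4−2=2
SNF(R) diag = [5, 5] → torsion [5, 5]

Answer: M ≅ ℤ^2 ⊕ ℤ/5 ⊕ ℤ/5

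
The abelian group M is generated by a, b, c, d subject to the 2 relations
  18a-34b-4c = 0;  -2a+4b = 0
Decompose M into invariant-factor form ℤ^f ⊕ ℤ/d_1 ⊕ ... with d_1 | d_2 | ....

rank_ℚ(R)=2; free=4−2=2
SNF(R) diag = [2, 2] → torsion [2, 2]

Answer: M ≅ ℤ^2 ⊕ ℤ/2 ⊕ ℤ/2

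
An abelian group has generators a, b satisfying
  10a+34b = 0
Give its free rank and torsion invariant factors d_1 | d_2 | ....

rank_ℚ(R)=1; free=2−1=1
SNF(R) diag = [2] → torsion [2]

Answer: M ≅ ℤ^1 ⊕ ℤ/2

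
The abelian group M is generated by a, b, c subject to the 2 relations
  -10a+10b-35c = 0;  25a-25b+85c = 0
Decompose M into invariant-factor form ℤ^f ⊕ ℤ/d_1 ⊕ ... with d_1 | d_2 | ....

rank_ℚ(R)=2; free=3−2=1
SNF(R) diag = [5, 5] → torsion [5, 5]

Answer: M ≅ ℤ^1 ⊕ ℤ/5 ⊕ ℤ/5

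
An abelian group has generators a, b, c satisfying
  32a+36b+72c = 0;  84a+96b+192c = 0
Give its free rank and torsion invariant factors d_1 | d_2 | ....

rank_ℚ(R)=2; free=3−2=1
SNF(R) diag = [4, 12] → torsion [4, 12]

Answer: M ≅ ℤ^1 ⊕ ℤ/4 ⊕ ℤ/12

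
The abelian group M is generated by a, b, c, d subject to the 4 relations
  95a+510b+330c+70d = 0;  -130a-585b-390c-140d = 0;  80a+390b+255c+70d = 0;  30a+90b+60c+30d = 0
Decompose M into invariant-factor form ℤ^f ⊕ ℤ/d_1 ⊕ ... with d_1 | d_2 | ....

rank_ℚ(R)=4; free=4−4=0
SNF(R) diag = [5, 15, 15, 30] → torsion [5, 15, 15, 30]

Answer: M ≅ ℤ/5 ⊕ ℤ/15 ⊕ ℤ/15 ⊕ ℤ/30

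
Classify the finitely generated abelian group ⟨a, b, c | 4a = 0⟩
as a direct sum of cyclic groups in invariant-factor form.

rank_ℚ(R)=1; free=3−1=2
SNF(R) diag = [4] → torsion [4]

Answer: M ≅ ℤ^2 ⊕ ℤ/4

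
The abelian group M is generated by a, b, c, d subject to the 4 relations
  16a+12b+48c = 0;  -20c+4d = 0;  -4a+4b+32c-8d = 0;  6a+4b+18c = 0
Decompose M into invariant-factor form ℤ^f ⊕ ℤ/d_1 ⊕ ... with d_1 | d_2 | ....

rank_ℚ(R)=4; free=4−4=0
SNF(R) diag = [2, 4, 4, 4] → torsion [2, 4, 4, 4]

Answer: M ≅ ℤ/2 ⊕ ℤ/4 ⊕ ℤ/4 ⊕ ℤ/4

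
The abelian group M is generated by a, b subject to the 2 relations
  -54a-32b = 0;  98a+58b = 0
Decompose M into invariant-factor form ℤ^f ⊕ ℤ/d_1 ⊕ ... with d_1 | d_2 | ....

rank_ℚ(R)=2; free=2−2=0
SNF(R) diag = [2, 2] → torsion [2, 2]

Answer: M ≅ ℤ/2 ⊕ ℤ/2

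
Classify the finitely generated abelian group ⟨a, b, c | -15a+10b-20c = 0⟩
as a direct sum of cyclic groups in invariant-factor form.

rank_ℚ(R)=1; free=3−1=2
SNF(R) diag = [5] → torsion [5]

Answer: M ≅ ℤ^2 ⊕ ℤ/5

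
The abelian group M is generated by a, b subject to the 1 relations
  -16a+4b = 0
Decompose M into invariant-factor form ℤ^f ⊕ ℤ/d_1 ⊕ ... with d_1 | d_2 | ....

rank_ℚ(R)=1; free=2−1=1
SNF(R) diag = [4] → torsion [4]

Answer: M ≅ ℤ^1 ⊕ ℤ/4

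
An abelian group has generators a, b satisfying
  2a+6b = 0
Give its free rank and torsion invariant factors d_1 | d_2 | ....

Answer: M ≅ ℤ^1 ⊕ ℤ/2

Derivation:
rank_ℚ(R)=1; free=2−1=1
SNF(R) diag = [2] → torsion [2]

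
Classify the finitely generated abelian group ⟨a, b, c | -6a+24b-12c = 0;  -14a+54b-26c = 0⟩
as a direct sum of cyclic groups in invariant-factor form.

Answer: M ≅ ℤ^1 ⊕ ℤ/2 ⊕ ℤ/6

Derivation:
rank_ℚ(R)=2; free=3−2=1
SNF(R) diag = [2, 6] → torsion [2, 6]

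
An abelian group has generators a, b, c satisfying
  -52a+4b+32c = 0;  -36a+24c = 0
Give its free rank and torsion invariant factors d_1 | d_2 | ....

rank_ℚ(R)=2; free=3−2=1
SNF(R) diag = [4, 12] → torsion [4, 12]

Answer: M ≅ ℤ^1 ⊕ ℤ/4 ⊕ ℤ/12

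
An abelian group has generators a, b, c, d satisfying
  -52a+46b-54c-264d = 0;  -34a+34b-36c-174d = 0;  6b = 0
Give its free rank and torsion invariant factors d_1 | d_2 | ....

Answer: M ≅ ℤ^1 ⊕ ℤ/2 ⊕ ℤ/6 ⊕ ℤ/18

Derivation:
rank_ℚ(R)=3; free=4−3=1
SNF(R) diag = [2, 6, 18] → torsion [2, 6, 18]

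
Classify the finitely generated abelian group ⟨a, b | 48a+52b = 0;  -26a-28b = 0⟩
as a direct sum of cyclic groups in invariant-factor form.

rank_ℚ(R)=2; free=2−2=0
SNF(R) diag = [2, 4] → torsion [2, 4]

Answer: M ≅ ℤ/2 ⊕ ℤ/4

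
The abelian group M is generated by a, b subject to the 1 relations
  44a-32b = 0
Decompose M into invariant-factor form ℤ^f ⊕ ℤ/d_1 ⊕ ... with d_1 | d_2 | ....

Answer: M ≅ ℤ^1 ⊕ ℤ/4

Derivation:
rank_ℚ(R)=1; free=2−1=1
SNF(R) diag = [4] → torsion [4]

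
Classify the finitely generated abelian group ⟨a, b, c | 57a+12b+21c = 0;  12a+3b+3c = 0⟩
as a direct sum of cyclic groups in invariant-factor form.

rank_ℚ(R)=2; free=3−2=1
SNF(R) diag = [3, 9] → torsion [3, 9]

Answer: M ≅ ℤ^1 ⊕ ℤ/3 ⊕ ℤ/9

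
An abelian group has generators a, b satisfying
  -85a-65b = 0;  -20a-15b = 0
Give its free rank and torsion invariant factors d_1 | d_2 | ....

rank_ℚ(R)=2; free=2−2=0
SNF(R) diag = [5, 5] → torsion [5, 5]

Answer: M ≅ ℤ/5 ⊕ ℤ/5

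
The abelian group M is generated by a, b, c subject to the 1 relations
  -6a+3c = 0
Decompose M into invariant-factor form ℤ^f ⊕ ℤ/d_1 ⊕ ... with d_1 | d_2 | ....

rank_ℚ(R)=1; free=3−1=2
SNF(R) diag = [3] → torsion [3]

Answer: M ≅ ℤ^2 ⊕ ℤ/3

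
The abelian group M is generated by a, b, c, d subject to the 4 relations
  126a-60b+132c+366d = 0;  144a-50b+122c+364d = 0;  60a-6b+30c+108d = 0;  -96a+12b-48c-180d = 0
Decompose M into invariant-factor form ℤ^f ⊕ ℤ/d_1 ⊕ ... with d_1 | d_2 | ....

rank_ℚ(R)=4; free=4−4=0
SNF(R) diag = [2, 6, 12, 12] → torsion [2, 6, 12, 12]

Answer: M ≅ ℤ/2 ⊕ ℤ/6 ⊕ ℤ/12 ⊕ ℤ/12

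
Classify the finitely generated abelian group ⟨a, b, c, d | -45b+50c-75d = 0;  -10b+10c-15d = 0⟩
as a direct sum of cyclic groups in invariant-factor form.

rank_ℚ(R)=2; free=4−2=2
SNF(R) diag = [5, 5] → torsion [5, 5]

Answer: M ≅ ℤ^2 ⊕ ℤ/5 ⊕ ℤ/5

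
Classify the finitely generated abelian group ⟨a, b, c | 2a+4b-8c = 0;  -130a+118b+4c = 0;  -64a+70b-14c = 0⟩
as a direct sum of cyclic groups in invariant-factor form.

rank_ℚ(R)=3; free=3−3=0
SNF(R) diag = [2, 6, 18] → torsion [2, 6, 18]

Answer: M ≅ ℤ/2 ⊕ ℤ/6 ⊕ ℤ/18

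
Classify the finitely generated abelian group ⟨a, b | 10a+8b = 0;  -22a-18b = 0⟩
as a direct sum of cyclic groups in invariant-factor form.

Answer: M ≅ ℤ/2 ⊕ ℤ/2

Derivation:
rank_ℚ(R)=2; free=2−2=0
SNF(R) diag = [2, 2] → torsion [2, 2]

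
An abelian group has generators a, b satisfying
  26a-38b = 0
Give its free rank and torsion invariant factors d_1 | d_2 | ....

rank_ℚ(R)=1; free=2−1=1
SNF(R) diag = [2] → torsion [2]

Answer: M ≅ ℤ^1 ⊕ ℤ/2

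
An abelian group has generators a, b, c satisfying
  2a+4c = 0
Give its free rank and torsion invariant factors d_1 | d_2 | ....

Answer: M ≅ ℤ^2 ⊕ ℤ/2

Derivation:
rank_ℚ(R)=1; free=3−1=2
SNF(R) diag = [2] → torsion [2]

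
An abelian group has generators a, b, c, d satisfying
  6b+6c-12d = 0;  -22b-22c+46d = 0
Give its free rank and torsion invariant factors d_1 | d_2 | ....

rank_ℚ(R)=2; free=4−2=2
SNF(R) diag = [2, 6] → torsion [2, 6]

Answer: M ≅ ℤ^2 ⊕ ℤ/2 ⊕ ℤ/6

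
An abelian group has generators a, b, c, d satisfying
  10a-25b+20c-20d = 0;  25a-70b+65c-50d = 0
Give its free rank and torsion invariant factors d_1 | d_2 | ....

rank_ℚ(R)=2; free=4−2=2
SNF(R) diag = [5, 15] → torsion [5, 15]

Answer: M ≅ ℤ^2 ⊕ ℤ/5 ⊕ ℤ/15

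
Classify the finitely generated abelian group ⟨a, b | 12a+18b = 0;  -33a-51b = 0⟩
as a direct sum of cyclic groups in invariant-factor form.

Answer: M ≅ ℤ/3 ⊕ ℤ/6

Derivation:
rank_ℚ(R)=2; free=2−2=0
SNF(R) diag = [3, 6] → torsion [3, 6]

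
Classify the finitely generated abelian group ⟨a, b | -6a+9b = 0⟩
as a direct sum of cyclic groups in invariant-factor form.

Answer: M ≅ ℤ^1 ⊕ ℤ/3

Derivation:
rank_ℚ(R)=1; free=2−1=1
SNF(R) diag = [3] → torsion [3]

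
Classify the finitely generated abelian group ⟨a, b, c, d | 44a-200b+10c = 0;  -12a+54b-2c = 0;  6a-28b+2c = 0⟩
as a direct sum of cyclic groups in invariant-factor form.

rank_ℚ(R)=3; free=4−3=1
SNF(R) diag = [2, 2, 2] → torsion [2, 2, 2]

Answer: M ≅ ℤ^1 ⊕ ℤ/2 ⊕ ℤ/2 ⊕ ℤ/2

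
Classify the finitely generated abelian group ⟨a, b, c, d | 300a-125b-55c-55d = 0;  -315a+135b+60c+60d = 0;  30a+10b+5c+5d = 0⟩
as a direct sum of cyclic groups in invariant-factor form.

rank_ℚ(R)=3; free=4−3=1
SNF(R) diag = [5, 15, 45] → torsion [5, 15, 45]

Answer: M ≅ ℤ^1 ⊕ ℤ/5 ⊕ ℤ/15 ⊕ ℤ/45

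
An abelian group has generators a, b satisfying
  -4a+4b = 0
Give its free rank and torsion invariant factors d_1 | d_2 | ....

rank_ℚ(R)=1; free=2−1=1
SNF(R) diag = [4] → torsion [4]

Answer: M ≅ ℤ^1 ⊕ ℤ/4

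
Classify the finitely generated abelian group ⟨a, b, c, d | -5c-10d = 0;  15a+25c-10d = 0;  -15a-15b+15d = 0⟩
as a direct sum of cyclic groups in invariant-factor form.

Answer: M ≅ ℤ^1 ⊕ ℤ/5 ⊕ ℤ/15 ⊕ ℤ/15

Derivation:
rank_ℚ(R)=3; free=4−3=1
SNF(R) diag = [5, 15, 15] → torsion [5, 15, 15]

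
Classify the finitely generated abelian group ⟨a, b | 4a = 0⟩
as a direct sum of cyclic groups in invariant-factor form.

rank_ℚ(R)=1; free=2−1=1
SNF(R) diag = [4] → torsion [4]

Answer: M ≅ ℤ^1 ⊕ ℤ/4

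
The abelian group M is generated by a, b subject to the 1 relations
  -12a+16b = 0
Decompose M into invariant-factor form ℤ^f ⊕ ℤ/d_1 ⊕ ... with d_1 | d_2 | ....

Answer: M ≅ ℤ^1 ⊕ ℤ/4

Derivation:
rank_ℚ(R)=1; free=2−1=1
SNF(R) diag = [4] → torsion [4]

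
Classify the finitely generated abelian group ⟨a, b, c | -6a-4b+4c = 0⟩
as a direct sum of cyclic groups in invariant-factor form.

Answer: M ≅ ℤ^2 ⊕ ℤ/2

Derivation:
rank_ℚ(R)=1; free=3−1=2
SNF(R) diag = [2] → torsion [2]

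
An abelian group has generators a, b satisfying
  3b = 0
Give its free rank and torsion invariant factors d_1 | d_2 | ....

Answer: M ≅ ℤ^1 ⊕ ℤ/3

Derivation:
rank_ℚ(R)=1; free=2−1=1
SNF(R) diag = [3] → torsion [3]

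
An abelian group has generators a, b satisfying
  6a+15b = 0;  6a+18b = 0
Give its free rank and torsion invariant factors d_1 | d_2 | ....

rank_ℚ(R)=2; free=2−2=0
SNF(R) diag = [3, 6] → torsion [3, 6]

Answer: M ≅ ℤ/3 ⊕ ℤ/6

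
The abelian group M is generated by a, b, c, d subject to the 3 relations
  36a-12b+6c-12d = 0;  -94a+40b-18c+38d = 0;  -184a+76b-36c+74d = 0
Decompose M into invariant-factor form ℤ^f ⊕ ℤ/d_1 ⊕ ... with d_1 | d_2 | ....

Answer: M ≅ ℤ^1 ⊕ ℤ/2 ⊕ ℤ/6 ⊕ ℤ/18

Derivation:
rank_ℚ(R)=3; free=4−3=1
SNF(R) diag = [2, 6, 18] → torsion [2, 6, 18]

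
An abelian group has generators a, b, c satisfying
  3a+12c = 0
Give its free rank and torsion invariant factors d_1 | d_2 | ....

rank_ℚ(R)=1; free=3−1=2
SNF(R) diag = [3] → torsion [3]

Answer: M ≅ ℤ^2 ⊕ ℤ/3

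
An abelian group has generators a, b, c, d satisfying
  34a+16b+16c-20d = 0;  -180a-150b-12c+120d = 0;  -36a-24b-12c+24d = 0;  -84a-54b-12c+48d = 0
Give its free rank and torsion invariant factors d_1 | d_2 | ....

rank_ℚ(R)=4; free=4−4=0
SNF(R) diag = [2, 6, 12, 24] → torsion [2, 6, 12, 24]

Answer: M ≅ ℤ/2 ⊕ ℤ/6 ⊕ ℤ/12 ⊕ ℤ/24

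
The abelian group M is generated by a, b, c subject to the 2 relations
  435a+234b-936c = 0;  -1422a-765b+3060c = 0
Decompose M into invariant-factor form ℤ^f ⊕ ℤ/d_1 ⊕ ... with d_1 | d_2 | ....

Answer: M ≅ ℤ^1 ⊕ ℤ/3 ⊕ ℤ/9

Derivation:
rank_ℚ(R)=2; free=3−2=1
SNF(R) diag = [3, 9] → torsion [3, 9]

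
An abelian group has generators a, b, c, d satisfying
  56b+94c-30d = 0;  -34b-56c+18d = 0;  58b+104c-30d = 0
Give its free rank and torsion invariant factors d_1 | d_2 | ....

Answer: M ≅ ℤ^1 ⊕ ℤ/2 ⊕ ℤ/6 ⊕ ℤ/12

Derivation:
rank_ℚ(R)=3; free=4−3=1
SNF(R) diag = [2, 6, 12] → torsion [2, 6, 12]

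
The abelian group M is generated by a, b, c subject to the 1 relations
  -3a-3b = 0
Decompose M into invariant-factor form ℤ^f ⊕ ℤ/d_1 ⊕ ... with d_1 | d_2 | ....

rank_ℚ(R)=1; free=3−1=2
SNF(R) diag = [3] → torsion [3]

Answer: M ≅ ℤ^2 ⊕ ℤ/3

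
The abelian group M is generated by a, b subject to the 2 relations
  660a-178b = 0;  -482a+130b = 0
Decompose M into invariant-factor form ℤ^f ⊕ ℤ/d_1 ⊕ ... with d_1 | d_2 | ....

rank_ℚ(R)=2; free=2−2=0
SNF(R) diag = [2, 2] → torsion [2, 2]

Answer: M ≅ ℤ/2 ⊕ ℤ/2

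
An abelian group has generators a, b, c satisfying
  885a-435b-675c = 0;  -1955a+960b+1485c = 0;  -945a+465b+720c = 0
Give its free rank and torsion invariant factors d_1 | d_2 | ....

rank_ℚ(R)=3; free=3−3=0
SNF(R) diag = [5, 15, 45] → torsion [5, 15, 45]

Answer: M ≅ ℤ/5 ⊕ ℤ/15 ⊕ ℤ/45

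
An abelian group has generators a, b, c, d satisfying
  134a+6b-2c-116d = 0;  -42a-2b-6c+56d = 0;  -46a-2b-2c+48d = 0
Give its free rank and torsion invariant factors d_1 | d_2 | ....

rank_ℚ(R)=3; free=4−3=1
SNF(R) diag = [2, 4, 12] → torsion [2, 4, 12]

Answer: M ≅ ℤ^1 ⊕ ℤ/2 ⊕ ℤ/4 ⊕ ℤ/12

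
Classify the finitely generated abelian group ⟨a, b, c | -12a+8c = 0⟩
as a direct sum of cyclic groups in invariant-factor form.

rank_ℚ(R)=1; free=3−1=2
SNF(R) diag = [4] → torsion [4]

Answer: M ≅ ℤ^2 ⊕ ℤ/4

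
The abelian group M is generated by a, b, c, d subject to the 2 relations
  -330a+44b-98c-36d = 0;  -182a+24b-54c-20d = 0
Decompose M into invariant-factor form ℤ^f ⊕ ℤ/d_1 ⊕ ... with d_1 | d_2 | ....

Answer: M ≅ ℤ^2 ⊕ ℤ/2 ⊕ ℤ/4

Derivation:
rank_ℚ(R)=2; free=4−2=2
SNF(R) diag = [2, 4] → torsion [2, 4]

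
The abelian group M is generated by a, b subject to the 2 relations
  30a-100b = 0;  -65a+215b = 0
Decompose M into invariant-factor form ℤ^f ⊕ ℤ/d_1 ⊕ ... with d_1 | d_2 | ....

rank_ℚ(R)=2; free=2−2=0
SNF(R) diag = [5, 10] → torsion [5, 10]

Answer: M ≅ ℤ/5 ⊕ ℤ/10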